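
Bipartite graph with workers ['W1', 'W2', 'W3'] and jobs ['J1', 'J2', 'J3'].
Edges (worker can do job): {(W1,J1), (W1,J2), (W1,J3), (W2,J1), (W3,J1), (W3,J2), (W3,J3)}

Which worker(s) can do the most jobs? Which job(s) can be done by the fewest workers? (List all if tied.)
Most versatile: W1, W3 (3 jobs); Least covered: J2, J3 (2 workers)

Worker degrees (jobs they can do): W1:3, W2:1, W3:3
Job degrees (workers who can do it): J1:3, J2:2, J3:2

Maximum worker degree is 3, achieved by: W1, W3
Minimum job degree is 2, achieved by: J2, J3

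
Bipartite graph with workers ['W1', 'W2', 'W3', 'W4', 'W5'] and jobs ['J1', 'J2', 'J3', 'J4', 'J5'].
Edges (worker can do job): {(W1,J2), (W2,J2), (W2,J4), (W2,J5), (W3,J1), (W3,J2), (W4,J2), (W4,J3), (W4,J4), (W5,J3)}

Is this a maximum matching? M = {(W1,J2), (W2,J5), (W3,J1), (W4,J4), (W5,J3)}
Yes, size 5 is maximum

Proposed matching has size 5.
Maximum matching size for this graph: 5.

This is a maximum matching.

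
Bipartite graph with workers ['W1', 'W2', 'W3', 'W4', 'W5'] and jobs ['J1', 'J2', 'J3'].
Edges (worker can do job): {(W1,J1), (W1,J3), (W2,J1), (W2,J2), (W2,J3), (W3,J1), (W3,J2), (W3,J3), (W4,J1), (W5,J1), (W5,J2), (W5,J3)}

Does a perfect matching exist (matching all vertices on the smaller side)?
Yes, perfect matching exists (size 3)

Perfect matching: {(W1,J3), (W3,J2), (W5,J1)}
All 3 vertices on the smaller side are matched.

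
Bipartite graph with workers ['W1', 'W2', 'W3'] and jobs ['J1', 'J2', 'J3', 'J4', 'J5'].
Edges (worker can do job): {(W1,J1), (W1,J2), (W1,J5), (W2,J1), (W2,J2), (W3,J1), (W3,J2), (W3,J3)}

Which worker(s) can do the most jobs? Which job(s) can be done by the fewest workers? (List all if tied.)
Most versatile: W1, W3 (3 jobs); Least covered: J4 (0 workers)

Worker degrees (jobs they can do): W1:3, W2:2, W3:3
Job degrees (workers who can do it): J1:3, J2:3, J3:1, J4:0, J5:1

Maximum worker degree is 3, achieved by: W1, W3
Minimum job degree is 0, achieved by: J4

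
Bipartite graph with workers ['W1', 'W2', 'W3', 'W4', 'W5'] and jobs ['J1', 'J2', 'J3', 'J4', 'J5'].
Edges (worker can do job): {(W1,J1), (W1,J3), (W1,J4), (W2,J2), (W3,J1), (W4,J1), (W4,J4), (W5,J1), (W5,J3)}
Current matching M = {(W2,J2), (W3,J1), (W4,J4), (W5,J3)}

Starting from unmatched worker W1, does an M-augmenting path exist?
No augmenting path from W1

Alternating search from W1 reaches jobs: {J1, J3, J4}.
Every reachable job is already matched in M, and following those matched edges back to workers exposes no further unvisited jobs.
No M-augmenting path from W1 exists.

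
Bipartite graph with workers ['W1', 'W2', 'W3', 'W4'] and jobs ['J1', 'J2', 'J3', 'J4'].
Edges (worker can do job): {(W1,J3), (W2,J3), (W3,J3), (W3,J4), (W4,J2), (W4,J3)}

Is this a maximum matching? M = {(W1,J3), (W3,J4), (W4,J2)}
Yes, size 3 is maximum

Proposed matching has size 3.
Maximum matching size for this graph: 3.

This is a maximum matching.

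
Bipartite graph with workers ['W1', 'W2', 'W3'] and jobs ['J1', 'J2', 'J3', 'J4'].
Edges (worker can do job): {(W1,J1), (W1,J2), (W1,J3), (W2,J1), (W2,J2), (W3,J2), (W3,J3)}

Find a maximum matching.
Matching: {(W1,J1), (W2,J2), (W3,J3)}

Maximum matching (size 3):
  W1 → J1
  W2 → J2
  W3 → J3

Each worker is assigned to at most one job, and each job to at most one worker.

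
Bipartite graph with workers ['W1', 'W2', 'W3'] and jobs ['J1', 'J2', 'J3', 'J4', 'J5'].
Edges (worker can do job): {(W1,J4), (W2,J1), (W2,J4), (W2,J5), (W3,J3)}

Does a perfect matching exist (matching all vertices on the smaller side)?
Yes, perfect matching exists (size 3)

Perfect matching: {(W1,J4), (W2,J5), (W3,J3)}
All 3 vertices on the smaller side are matched.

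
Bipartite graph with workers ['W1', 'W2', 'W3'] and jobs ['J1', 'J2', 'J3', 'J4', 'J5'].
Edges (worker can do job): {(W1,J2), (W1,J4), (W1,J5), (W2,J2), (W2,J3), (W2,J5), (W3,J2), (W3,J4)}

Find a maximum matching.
Matching: {(W1,J2), (W2,J3), (W3,J4)}

Maximum matching (size 3):
  W1 → J2
  W2 → J3
  W3 → J4

Each worker is assigned to at most one job, and each job to at most one worker.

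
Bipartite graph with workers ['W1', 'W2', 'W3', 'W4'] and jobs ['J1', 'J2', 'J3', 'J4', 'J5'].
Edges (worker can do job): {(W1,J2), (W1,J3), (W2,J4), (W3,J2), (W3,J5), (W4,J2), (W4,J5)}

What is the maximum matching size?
Maximum matching size = 4

Maximum matching: {(W1,J3), (W2,J4), (W3,J2), (W4,J5)}
Size: 4

This assigns 4 workers to 4 distinct jobs.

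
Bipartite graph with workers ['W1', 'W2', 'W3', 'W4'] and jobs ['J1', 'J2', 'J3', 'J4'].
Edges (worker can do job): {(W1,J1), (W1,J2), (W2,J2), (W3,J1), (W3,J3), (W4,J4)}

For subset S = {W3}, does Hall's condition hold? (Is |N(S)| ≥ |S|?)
Yes: |N(S)| = 2, |S| = 1

Subset S = {W3}
Neighbors N(S) = {J1, J3}

|N(S)| = 2, |S| = 1
Hall's condition: |N(S)| ≥ |S| is satisfied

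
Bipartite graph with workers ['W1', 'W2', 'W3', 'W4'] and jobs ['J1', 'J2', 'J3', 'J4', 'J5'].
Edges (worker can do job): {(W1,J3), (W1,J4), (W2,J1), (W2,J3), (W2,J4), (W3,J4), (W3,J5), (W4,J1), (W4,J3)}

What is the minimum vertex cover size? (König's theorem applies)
Minimum vertex cover size = 4

By König's theorem: in bipartite graphs,
min vertex cover = max matching = 4

Maximum matching has size 4, so minimum vertex cover also has size 4.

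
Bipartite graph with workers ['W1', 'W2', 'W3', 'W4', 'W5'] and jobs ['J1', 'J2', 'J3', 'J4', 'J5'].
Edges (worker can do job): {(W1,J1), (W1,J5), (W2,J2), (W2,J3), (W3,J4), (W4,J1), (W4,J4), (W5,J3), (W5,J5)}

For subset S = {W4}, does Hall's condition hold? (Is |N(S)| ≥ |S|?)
Yes: |N(S)| = 2, |S| = 1

Subset S = {W4}
Neighbors N(S) = {J1, J4}

|N(S)| = 2, |S| = 1
Hall's condition: |N(S)| ≥ |S| is satisfied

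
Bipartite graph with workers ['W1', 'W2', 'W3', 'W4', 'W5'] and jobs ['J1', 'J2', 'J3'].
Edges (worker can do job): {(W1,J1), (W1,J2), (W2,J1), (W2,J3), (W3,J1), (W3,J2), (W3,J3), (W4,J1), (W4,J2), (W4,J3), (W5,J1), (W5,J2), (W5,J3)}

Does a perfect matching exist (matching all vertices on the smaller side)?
Yes, perfect matching exists (size 3)

Perfect matching: {(W3,J2), (W4,J1), (W5,J3)}
All 3 vertices on the smaller side are matched.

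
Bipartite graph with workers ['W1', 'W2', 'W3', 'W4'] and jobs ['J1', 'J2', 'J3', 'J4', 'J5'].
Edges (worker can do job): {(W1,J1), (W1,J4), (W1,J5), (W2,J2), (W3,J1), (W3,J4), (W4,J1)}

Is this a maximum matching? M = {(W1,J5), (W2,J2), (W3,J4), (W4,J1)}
Yes, size 4 is maximum

Proposed matching has size 4.
Maximum matching size for this graph: 4.

This is a maximum matching.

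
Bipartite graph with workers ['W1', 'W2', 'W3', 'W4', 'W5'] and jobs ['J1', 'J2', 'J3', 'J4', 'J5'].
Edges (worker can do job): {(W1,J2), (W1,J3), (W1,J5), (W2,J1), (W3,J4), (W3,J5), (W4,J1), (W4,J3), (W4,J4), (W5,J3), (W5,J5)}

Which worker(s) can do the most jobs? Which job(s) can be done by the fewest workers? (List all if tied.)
Most versatile: W1, W4 (3 jobs); Least covered: J2 (1 workers)

Worker degrees (jobs they can do): W1:3, W2:1, W3:2, W4:3, W5:2
Job degrees (workers who can do it): J1:2, J2:1, J3:3, J4:2, J5:3

Maximum worker degree is 3, achieved by: W1, W4
Minimum job degree is 1, achieved by: J2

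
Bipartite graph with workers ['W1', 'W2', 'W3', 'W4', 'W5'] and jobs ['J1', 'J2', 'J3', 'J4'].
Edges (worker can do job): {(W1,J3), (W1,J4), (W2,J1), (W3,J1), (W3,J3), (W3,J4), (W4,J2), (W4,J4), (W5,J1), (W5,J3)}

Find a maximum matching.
Matching: {(W1,J3), (W3,J4), (W4,J2), (W5,J1)}

Maximum matching (size 4):
  W1 → J3
  W3 → J4
  W4 → J2
  W5 → J1

Each worker is assigned to at most one job, and each job to at most one worker.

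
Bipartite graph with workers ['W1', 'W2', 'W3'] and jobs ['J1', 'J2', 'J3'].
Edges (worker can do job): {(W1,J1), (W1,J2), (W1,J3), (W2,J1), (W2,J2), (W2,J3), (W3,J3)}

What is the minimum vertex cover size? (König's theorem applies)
Minimum vertex cover size = 3

By König's theorem: in bipartite graphs,
min vertex cover = max matching = 3

Maximum matching has size 3, so minimum vertex cover also has size 3.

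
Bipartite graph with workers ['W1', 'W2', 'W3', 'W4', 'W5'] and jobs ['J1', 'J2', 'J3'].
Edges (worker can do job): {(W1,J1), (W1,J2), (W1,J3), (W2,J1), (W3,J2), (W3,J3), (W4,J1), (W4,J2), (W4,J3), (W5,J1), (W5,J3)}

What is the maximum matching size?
Maximum matching size = 3

Maximum matching: {(W3,J2), (W4,J3), (W5,J1)}
Size: 3

This assigns 3 workers to 3 distinct jobs.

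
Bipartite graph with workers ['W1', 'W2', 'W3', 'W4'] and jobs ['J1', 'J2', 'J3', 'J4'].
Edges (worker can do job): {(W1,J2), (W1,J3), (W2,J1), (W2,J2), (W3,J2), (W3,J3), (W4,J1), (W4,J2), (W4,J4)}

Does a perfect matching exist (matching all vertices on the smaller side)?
Yes, perfect matching exists (size 4)

Perfect matching: {(W1,J2), (W2,J1), (W3,J3), (W4,J4)}
All 4 vertices on the smaller side are matched.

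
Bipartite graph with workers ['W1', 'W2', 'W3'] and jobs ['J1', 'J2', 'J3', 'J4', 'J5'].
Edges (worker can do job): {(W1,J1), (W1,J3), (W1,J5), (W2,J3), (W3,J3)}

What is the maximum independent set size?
Maximum independent set = 6

By König's theorem:
- Min vertex cover = Max matching = 2
- Max independent set = Total vertices - Min vertex cover
- Max independent set = 8 - 2 = 6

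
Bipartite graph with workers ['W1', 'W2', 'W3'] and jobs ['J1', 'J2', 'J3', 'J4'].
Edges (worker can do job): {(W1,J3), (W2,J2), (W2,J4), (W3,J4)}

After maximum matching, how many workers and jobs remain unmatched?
Unmatched: 0 workers, 1 jobs

Maximum matching size: 3
Workers: 3 total, 3 matched, 0 unmatched
Jobs: 4 total, 3 matched, 1 unmatched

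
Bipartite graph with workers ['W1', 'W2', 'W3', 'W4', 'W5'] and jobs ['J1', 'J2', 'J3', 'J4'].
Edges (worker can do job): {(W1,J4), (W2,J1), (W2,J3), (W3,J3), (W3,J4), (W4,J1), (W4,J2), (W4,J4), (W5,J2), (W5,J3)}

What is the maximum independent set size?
Maximum independent set = 5

By König's theorem:
- Min vertex cover = Max matching = 4
- Max independent set = Total vertices - Min vertex cover
- Max independent set = 9 - 4 = 5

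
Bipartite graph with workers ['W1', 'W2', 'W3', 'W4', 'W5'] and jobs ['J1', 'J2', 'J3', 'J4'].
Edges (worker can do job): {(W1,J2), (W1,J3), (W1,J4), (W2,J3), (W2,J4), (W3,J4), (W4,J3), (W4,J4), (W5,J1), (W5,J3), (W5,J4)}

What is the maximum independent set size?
Maximum independent set = 5

By König's theorem:
- Min vertex cover = Max matching = 4
- Max independent set = Total vertices - Min vertex cover
- Max independent set = 9 - 4 = 5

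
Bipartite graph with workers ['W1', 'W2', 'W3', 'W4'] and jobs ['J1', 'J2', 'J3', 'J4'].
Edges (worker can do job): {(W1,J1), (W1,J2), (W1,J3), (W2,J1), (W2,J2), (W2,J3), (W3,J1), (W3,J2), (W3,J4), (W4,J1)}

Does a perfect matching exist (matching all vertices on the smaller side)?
Yes, perfect matching exists (size 4)

Perfect matching: {(W1,J3), (W2,J2), (W3,J4), (W4,J1)}
All 4 vertices on the smaller side are matched.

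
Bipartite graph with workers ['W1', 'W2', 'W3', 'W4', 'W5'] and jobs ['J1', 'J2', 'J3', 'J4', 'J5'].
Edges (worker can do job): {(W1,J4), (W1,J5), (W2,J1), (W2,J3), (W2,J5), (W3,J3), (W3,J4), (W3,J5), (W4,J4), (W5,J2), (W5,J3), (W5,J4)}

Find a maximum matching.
Matching: {(W1,J5), (W2,J1), (W3,J3), (W4,J4), (W5,J2)}

Maximum matching (size 5):
  W1 → J5
  W2 → J1
  W3 → J3
  W4 → J4
  W5 → J2

Each worker is assigned to at most one job, and each job to at most one worker.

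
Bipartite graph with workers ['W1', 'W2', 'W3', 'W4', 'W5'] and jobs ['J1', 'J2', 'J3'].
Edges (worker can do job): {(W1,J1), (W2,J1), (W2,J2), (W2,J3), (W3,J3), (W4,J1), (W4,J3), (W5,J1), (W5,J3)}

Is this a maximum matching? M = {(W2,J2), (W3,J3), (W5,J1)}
Yes, size 3 is maximum

Proposed matching has size 3.
Maximum matching size for this graph: 3.

This is a maximum matching.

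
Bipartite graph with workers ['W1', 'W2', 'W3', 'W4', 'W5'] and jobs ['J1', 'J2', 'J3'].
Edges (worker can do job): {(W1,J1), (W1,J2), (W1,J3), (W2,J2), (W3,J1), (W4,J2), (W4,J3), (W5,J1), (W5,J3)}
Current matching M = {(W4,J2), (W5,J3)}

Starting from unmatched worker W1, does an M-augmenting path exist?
Yes: W1 → J1

An M-augmenting path alternates non-matching / matching edges, starting and ending at unmatched vertices.
Path: W1 → J1
(J1 is unmatched in M, so the path is augmenting.)
Flipping edges along this path would increase |M| from 2 to 3.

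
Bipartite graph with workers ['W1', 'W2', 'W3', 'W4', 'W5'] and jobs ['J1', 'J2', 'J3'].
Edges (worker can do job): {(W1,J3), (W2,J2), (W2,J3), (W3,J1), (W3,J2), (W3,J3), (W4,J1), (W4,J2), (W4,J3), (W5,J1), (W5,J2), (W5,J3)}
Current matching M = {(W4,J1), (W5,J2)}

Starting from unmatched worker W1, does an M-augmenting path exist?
Yes: W1 → J3

An M-augmenting path alternates non-matching / matching edges, starting and ending at unmatched vertices.
Path: W1 → J3
(J3 is unmatched in M, so the path is augmenting.)
Flipping edges along this path would increase |M| from 2 to 3.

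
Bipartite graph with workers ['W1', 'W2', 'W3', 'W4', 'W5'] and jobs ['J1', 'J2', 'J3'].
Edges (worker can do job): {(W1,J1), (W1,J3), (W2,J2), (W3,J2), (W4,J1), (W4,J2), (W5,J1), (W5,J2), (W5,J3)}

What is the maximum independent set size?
Maximum independent set = 5

By König's theorem:
- Min vertex cover = Max matching = 3
- Max independent set = Total vertices - Min vertex cover
- Max independent set = 8 - 3 = 5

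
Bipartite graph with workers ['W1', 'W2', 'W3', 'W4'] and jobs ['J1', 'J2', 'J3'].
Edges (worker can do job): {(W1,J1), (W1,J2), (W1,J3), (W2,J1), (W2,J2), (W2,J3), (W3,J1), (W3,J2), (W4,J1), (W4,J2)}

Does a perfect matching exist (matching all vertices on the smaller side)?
Yes, perfect matching exists (size 3)

Perfect matching: {(W1,J3), (W3,J2), (W4,J1)}
All 3 vertices on the smaller side are matched.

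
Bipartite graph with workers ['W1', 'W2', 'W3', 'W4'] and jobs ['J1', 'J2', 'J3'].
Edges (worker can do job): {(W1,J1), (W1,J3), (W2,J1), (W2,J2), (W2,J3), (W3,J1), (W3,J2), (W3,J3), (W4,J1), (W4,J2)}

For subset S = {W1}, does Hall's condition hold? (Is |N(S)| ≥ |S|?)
Yes: |N(S)| = 2, |S| = 1

Subset S = {W1}
Neighbors N(S) = {J1, J3}

|N(S)| = 2, |S| = 1
Hall's condition: |N(S)| ≥ |S| is satisfied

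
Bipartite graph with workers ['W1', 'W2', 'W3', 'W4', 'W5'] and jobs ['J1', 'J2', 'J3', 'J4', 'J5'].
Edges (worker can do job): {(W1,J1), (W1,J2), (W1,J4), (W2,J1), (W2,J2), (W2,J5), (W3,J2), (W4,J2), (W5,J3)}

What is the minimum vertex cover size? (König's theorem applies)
Minimum vertex cover size = 4

By König's theorem: in bipartite graphs,
min vertex cover = max matching = 4

Maximum matching has size 4, so minimum vertex cover also has size 4.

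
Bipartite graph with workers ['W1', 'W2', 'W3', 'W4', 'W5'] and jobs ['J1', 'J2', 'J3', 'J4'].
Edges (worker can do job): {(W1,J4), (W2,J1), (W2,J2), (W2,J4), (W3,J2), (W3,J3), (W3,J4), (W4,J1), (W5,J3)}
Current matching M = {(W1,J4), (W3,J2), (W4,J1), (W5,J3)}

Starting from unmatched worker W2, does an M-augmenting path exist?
No augmenting path from W2

Alternating search from W2 reaches jobs: {J1, J2, J3, J4}.
Every reachable job is already matched in M, and following those matched edges back to workers exposes no further unvisited jobs.
No M-augmenting path from W2 exists.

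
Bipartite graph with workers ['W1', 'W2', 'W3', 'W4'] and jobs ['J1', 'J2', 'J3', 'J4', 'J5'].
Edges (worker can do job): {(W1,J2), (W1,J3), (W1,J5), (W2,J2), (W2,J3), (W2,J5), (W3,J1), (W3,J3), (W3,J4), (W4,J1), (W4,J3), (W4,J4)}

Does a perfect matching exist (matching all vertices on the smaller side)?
Yes, perfect matching exists (size 4)

Perfect matching: {(W1,J5), (W2,J2), (W3,J1), (W4,J3)}
All 4 vertices on the smaller side are matched.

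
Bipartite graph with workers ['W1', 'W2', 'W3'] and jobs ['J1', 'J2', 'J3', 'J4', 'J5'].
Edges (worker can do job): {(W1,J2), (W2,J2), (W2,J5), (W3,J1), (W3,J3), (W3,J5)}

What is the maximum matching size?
Maximum matching size = 3

Maximum matching: {(W1,J2), (W2,J5), (W3,J3)}
Size: 3

This assigns 3 workers to 3 distinct jobs.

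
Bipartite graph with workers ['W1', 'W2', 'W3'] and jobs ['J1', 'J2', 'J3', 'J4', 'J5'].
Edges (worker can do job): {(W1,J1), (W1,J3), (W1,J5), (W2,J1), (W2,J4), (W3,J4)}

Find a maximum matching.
Matching: {(W1,J5), (W2,J1), (W3,J4)}

Maximum matching (size 3):
  W1 → J5
  W2 → J1
  W3 → J4

Each worker is assigned to at most one job, and each job to at most one worker.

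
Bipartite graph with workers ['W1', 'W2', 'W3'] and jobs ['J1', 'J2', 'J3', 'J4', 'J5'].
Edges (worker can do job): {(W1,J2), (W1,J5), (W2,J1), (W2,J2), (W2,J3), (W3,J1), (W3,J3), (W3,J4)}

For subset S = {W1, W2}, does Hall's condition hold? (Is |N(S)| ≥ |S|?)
Yes: |N(S)| = 4, |S| = 2

Subset S = {W1, W2}
Neighbors N(S) = {J1, J2, J3, J5}

|N(S)| = 4, |S| = 2
Hall's condition: |N(S)| ≥ |S| is satisfied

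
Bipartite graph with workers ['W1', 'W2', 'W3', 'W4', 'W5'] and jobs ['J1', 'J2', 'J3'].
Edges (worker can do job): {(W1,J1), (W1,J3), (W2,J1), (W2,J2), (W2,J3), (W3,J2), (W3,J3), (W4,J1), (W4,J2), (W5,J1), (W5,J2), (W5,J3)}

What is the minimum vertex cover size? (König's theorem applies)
Minimum vertex cover size = 3

By König's theorem: in bipartite graphs,
min vertex cover = max matching = 3

Maximum matching has size 3, so minimum vertex cover also has size 3.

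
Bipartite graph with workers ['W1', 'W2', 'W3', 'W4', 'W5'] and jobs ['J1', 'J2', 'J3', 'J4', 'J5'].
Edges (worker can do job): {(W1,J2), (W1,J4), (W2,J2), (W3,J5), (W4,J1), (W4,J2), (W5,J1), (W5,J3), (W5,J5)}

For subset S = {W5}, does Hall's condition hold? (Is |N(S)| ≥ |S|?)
Yes: |N(S)| = 3, |S| = 1

Subset S = {W5}
Neighbors N(S) = {J1, J3, J5}

|N(S)| = 3, |S| = 1
Hall's condition: |N(S)| ≥ |S| is satisfied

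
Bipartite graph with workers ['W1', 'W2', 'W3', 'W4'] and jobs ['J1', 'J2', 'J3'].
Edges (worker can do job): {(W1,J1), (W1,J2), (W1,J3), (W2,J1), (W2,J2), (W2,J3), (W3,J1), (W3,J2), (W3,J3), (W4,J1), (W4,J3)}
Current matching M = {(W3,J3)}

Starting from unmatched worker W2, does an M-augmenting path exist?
Yes: W2 → J1

An M-augmenting path alternates non-matching / matching edges, starting and ending at unmatched vertices.
Path: W2 → J1
(J1 is unmatched in M, so the path is augmenting.)
Flipping edges along this path would increase |M| from 1 to 2.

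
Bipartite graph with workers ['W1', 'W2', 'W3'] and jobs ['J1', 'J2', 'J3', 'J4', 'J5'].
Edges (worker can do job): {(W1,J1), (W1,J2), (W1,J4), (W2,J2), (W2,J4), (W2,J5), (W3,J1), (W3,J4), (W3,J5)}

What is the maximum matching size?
Maximum matching size = 3

Maximum matching: {(W1,J4), (W2,J2), (W3,J1)}
Size: 3

This assigns 3 workers to 3 distinct jobs.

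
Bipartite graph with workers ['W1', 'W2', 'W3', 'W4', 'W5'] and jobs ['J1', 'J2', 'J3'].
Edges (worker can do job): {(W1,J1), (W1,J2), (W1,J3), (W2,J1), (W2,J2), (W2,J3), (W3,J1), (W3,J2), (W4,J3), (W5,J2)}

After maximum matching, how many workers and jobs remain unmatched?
Unmatched: 2 workers, 0 jobs

Maximum matching size: 3
Workers: 5 total, 3 matched, 2 unmatched
Jobs: 3 total, 3 matched, 0 unmatched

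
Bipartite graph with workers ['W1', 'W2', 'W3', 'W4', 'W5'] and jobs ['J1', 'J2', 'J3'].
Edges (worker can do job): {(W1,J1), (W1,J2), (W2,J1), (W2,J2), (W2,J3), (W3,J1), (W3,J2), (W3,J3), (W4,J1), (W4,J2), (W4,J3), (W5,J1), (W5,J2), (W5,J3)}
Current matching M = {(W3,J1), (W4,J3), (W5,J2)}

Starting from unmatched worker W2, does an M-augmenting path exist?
No augmenting path from W2

Alternating search from W2 reaches jobs: {J1, J2, J3}.
Every reachable job is already matched in M, and following those matched edges back to workers exposes no further unvisited jobs.
No M-augmenting path from W2 exists.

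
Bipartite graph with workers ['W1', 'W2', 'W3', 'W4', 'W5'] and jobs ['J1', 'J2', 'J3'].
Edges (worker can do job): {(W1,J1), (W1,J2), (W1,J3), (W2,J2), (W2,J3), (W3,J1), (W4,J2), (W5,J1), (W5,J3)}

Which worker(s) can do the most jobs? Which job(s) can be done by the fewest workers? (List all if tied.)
Most versatile: W1 (3 jobs); Least covered: J1, J2, J3 (3 workers)

Worker degrees (jobs they can do): W1:3, W2:2, W3:1, W4:1, W5:2
Job degrees (workers who can do it): J1:3, J2:3, J3:3

Maximum worker degree is 3, achieved by: W1
Minimum job degree is 3, achieved by: J1, J2, J3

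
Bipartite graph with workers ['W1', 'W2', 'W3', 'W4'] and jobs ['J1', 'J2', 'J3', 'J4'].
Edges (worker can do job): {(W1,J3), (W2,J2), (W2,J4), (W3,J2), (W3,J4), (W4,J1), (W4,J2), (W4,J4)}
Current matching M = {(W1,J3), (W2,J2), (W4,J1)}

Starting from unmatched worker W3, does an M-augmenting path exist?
Yes: W3 → J4

An M-augmenting path alternates non-matching / matching edges, starting and ending at unmatched vertices.
Path: W3 → J4
(J4 is unmatched in M, so the path is augmenting.)
Flipping edges along this path would increase |M| from 3 to 4.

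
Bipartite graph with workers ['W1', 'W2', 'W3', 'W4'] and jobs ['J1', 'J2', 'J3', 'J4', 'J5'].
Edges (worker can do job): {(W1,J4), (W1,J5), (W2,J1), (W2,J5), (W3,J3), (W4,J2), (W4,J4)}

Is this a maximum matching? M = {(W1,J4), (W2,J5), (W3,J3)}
No, size 3 is not maximum

Proposed matching has size 3.
Maximum matching size for this graph: 4.

This is NOT maximum - can be improved to size 4.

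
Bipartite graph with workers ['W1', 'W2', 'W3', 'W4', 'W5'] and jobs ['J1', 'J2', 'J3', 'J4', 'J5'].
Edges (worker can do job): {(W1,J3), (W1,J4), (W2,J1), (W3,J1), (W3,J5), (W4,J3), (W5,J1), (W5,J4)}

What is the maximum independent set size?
Maximum independent set = 6

By König's theorem:
- Min vertex cover = Max matching = 4
- Max independent set = Total vertices - Min vertex cover
- Max independent set = 10 - 4 = 6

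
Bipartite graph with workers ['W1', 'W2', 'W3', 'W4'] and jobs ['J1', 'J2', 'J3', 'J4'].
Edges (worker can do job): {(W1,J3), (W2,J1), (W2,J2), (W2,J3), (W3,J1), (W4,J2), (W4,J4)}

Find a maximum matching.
Matching: {(W1,J3), (W2,J2), (W3,J1), (W4,J4)}

Maximum matching (size 4):
  W1 → J3
  W2 → J2
  W3 → J1
  W4 → J4

Each worker is assigned to at most one job, and each job to at most one worker.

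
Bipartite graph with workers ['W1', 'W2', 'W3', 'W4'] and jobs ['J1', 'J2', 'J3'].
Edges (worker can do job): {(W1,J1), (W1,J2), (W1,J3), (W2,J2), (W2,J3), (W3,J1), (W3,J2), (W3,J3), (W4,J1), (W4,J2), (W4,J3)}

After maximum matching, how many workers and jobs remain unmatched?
Unmatched: 1 workers, 0 jobs

Maximum matching size: 3
Workers: 4 total, 3 matched, 1 unmatched
Jobs: 3 total, 3 matched, 0 unmatched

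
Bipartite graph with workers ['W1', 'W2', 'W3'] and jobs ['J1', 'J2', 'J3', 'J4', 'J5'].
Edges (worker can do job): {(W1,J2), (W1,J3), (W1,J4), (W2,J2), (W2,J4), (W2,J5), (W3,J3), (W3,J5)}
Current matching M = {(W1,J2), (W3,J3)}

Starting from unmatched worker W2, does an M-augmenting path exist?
Yes: W2 → J4

An M-augmenting path alternates non-matching / matching edges, starting and ending at unmatched vertices.
Path: W2 → J4
(J4 is unmatched in M, so the path is augmenting.)
Flipping edges along this path would increase |M| from 2 to 3.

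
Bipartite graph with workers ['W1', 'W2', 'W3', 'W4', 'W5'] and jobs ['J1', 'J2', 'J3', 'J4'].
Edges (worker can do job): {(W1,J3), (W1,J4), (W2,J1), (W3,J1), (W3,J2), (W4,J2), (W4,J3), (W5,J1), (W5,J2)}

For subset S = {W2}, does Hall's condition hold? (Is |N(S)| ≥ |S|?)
Yes: |N(S)| = 1, |S| = 1

Subset S = {W2}
Neighbors N(S) = {J1}

|N(S)| = 1, |S| = 1
Hall's condition: |N(S)| ≥ |S| is satisfied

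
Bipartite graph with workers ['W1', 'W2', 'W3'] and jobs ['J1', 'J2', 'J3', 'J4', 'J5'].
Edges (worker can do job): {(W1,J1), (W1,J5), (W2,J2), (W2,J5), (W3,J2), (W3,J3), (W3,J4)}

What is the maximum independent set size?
Maximum independent set = 5

By König's theorem:
- Min vertex cover = Max matching = 3
- Max independent set = Total vertices - Min vertex cover
- Max independent set = 8 - 3 = 5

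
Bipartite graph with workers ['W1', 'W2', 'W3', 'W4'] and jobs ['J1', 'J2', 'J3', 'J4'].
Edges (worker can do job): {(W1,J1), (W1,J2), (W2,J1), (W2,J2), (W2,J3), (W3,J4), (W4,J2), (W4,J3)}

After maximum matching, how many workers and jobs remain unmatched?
Unmatched: 0 workers, 0 jobs

Maximum matching size: 4
Workers: 4 total, 4 matched, 0 unmatched
Jobs: 4 total, 4 matched, 0 unmatched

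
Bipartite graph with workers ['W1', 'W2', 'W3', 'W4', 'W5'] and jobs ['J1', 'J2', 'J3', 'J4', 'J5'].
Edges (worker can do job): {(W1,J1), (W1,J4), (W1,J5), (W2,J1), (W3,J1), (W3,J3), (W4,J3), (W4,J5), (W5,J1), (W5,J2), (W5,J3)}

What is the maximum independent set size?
Maximum independent set = 5

By König's theorem:
- Min vertex cover = Max matching = 5
- Max independent set = Total vertices - Min vertex cover
- Max independent set = 10 - 5 = 5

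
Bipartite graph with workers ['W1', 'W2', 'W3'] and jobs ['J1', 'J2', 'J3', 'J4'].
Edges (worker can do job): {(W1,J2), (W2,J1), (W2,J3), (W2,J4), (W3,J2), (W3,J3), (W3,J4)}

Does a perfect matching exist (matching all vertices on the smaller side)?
Yes, perfect matching exists (size 3)

Perfect matching: {(W1,J2), (W2,J3), (W3,J4)}
All 3 vertices on the smaller side are matched.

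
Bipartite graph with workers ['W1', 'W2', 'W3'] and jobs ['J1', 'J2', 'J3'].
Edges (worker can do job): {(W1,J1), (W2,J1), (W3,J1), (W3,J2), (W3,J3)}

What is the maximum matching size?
Maximum matching size = 2

Maximum matching: {(W1,J1), (W3,J3)}
Size: 2

This assigns 2 workers to 2 distinct jobs.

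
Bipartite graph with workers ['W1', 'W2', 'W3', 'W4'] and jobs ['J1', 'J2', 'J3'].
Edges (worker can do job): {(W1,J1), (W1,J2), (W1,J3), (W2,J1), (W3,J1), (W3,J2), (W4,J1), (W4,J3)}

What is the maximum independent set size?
Maximum independent set = 4

By König's theorem:
- Min vertex cover = Max matching = 3
- Max independent set = Total vertices - Min vertex cover
- Max independent set = 7 - 3 = 4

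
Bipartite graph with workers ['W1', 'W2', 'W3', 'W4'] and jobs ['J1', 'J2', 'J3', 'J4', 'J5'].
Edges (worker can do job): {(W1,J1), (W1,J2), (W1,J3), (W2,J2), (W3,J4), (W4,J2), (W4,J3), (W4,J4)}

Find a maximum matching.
Matching: {(W1,J1), (W2,J2), (W3,J4), (W4,J3)}

Maximum matching (size 4):
  W1 → J1
  W2 → J2
  W3 → J4
  W4 → J3

Each worker is assigned to at most one job, and each job to at most one worker.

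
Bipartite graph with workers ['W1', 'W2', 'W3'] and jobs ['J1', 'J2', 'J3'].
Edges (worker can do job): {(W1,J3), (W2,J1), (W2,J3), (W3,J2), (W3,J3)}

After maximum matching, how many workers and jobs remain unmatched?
Unmatched: 0 workers, 0 jobs

Maximum matching size: 3
Workers: 3 total, 3 matched, 0 unmatched
Jobs: 3 total, 3 matched, 0 unmatched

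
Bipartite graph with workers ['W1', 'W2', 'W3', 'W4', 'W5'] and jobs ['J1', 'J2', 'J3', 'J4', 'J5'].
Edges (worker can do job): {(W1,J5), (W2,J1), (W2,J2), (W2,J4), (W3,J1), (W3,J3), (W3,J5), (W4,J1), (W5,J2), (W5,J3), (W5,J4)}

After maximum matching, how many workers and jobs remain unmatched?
Unmatched: 0 workers, 0 jobs

Maximum matching size: 5
Workers: 5 total, 5 matched, 0 unmatched
Jobs: 5 total, 5 matched, 0 unmatched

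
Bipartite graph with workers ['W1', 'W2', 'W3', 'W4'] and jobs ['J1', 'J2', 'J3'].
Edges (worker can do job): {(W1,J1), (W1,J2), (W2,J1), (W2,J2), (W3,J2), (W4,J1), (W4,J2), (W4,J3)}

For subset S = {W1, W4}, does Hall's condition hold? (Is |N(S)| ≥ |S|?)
Yes: |N(S)| = 3, |S| = 2

Subset S = {W1, W4}
Neighbors N(S) = {J1, J2, J3}

|N(S)| = 3, |S| = 2
Hall's condition: |N(S)| ≥ |S| is satisfied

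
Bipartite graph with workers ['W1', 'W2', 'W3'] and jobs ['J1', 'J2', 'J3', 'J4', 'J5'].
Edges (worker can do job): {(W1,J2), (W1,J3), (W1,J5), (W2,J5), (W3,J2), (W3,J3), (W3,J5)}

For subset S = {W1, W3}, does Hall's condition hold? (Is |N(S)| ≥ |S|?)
Yes: |N(S)| = 3, |S| = 2

Subset S = {W1, W3}
Neighbors N(S) = {J2, J3, J5}

|N(S)| = 3, |S| = 2
Hall's condition: |N(S)| ≥ |S| is satisfied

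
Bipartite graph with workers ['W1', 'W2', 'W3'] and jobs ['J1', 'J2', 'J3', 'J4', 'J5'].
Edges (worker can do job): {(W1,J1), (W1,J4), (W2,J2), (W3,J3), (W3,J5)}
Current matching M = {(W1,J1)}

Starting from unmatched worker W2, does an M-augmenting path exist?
Yes: W2 → J2

An M-augmenting path alternates non-matching / matching edges, starting and ending at unmatched vertices.
Path: W2 → J2
(J2 is unmatched in M, so the path is augmenting.)
Flipping edges along this path would increase |M| from 1 to 2.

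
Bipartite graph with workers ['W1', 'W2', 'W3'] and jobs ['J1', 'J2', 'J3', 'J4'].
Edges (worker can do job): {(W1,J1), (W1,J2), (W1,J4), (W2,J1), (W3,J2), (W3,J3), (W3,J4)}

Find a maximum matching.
Matching: {(W1,J4), (W2,J1), (W3,J2)}

Maximum matching (size 3):
  W1 → J4
  W2 → J1
  W3 → J2

Each worker is assigned to at most one job, and each job to at most one worker.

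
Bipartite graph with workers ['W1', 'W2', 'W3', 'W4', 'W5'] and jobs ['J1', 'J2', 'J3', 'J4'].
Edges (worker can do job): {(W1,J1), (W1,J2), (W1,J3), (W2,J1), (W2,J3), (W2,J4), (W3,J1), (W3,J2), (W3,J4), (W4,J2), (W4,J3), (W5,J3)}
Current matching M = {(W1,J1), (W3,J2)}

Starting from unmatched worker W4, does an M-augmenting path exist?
Yes: W4 → J2 → W3 → J4

An M-augmenting path alternates non-matching / matching edges, starting and ending at unmatched vertices.
Path: W4 → J2 → W3 → J4
(J4 is unmatched in M, so the path is augmenting.)
Flipping edges along this path would increase |M| from 2 to 3.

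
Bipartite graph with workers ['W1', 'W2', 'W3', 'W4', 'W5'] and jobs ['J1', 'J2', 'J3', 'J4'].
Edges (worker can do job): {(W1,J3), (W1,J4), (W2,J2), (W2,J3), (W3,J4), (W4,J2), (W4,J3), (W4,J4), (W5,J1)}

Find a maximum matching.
Matching: {(W2,J2), (W3,J4), (W4,J3), (W5,J1)}

Maximum matching (size 4):
  W2 → J2
  W3 → J4
  W4 → J3
  W5 → J1

Each worker is assigned to at most one job, and each job to at most one worker.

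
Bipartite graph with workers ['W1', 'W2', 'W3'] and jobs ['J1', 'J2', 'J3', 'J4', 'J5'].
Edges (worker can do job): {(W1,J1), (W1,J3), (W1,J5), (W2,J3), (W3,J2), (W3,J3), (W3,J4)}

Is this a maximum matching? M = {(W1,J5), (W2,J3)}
No, size 2 is not maximum

Proposed matching has size 2.
Maximum matching size for this graph: 3.

This is NOT maximum - can be improved to size 3.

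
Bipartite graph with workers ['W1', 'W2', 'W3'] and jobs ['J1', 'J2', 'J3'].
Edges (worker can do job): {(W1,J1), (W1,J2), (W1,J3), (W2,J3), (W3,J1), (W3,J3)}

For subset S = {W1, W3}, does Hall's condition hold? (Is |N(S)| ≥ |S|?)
Yes: |N(S)| = 3, |S| = 2

Subset S = {W1, W3}
Neighbors N(S) = {J1, J2, J3}

|N(S)| = 3, |S| = 2
Hall's condition: |N(S)| ≥ |S| is satisfied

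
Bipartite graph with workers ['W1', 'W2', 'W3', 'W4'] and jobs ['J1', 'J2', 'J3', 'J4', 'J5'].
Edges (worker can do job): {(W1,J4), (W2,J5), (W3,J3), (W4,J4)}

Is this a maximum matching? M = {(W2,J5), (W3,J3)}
No, size 2 is not maximum

Proposed matching has size 2.
Maximum matching size for this graph: 3.

This is NOT maximum - can be improved to size 3.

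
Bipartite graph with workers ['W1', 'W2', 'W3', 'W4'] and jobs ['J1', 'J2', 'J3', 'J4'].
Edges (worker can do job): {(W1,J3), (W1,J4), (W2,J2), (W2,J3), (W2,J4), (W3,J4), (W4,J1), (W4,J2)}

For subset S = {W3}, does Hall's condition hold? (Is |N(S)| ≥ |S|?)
Yes: |N(S)| = 1, |S| = 1

Subset S = {W3}
Neighbors N(S) = {J4}

|N(S)| = 1, |S| = 1
Hall's condition: |N(S)| ≥ |S| is satisfied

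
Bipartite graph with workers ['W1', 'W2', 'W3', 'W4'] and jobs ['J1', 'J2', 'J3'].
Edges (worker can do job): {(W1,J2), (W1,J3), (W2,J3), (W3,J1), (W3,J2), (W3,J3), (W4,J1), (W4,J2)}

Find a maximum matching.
Matching: {(W1,J3), (W3,J1), (W4,J2)}

Maximum matching (size 3):
  W1 → J3
  W3 → J1
  W4 → J2

Each worker is assigned to at most one job, and each job to at most one worker.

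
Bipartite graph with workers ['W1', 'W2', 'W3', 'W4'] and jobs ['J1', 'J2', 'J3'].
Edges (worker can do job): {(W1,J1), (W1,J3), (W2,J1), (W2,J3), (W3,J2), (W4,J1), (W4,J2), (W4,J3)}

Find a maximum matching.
Matching: {(W1,J1), (W3,J2), (W4,J3)}

Maximum matching (size 3):
  W1 → J1
  W3 → J2
  W4 → J3

Each worker is assigned to at most one job, and each job to at most one worker.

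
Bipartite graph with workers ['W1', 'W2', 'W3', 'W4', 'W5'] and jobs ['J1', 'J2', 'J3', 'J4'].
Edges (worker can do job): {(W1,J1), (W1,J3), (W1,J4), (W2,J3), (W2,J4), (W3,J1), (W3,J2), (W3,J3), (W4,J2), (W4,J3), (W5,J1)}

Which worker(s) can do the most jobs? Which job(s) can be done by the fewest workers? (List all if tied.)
Most versatile: W1, W3 (3 jobs); Least covered: J2, J4 (2 workers)

Worker degrees (jobs they can do): W1:3, W2:2, W3:3, W4:2, W5:1
Job degrees (workers who can do it): J1:3, J2:2, J3:4, J4:2

Maximum worker degree is 3, achieved by: W1, W3
Minimum job degree is 2, achieved by: J2, J4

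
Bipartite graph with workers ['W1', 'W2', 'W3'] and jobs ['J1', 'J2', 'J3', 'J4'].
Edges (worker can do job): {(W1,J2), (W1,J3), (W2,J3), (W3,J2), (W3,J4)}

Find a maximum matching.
Matching: {(W1,J2), (W2,J3), (W3,J4)}

Maximum matching (size 3):
  W1 → J2
  W2 → J3
  W3 → J4

Each worker is assigned to at most one job, and each job to at most one worker.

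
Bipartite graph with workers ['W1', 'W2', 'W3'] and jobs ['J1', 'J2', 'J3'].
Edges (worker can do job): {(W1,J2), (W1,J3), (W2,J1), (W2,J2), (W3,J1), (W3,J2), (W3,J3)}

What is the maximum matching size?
Maximum matching size = 3

Maximum matching: {(W1,J2), (W2,J1), (W3,J3)}
Size: 3

This assigns 3 workers to 3 distinct jobs.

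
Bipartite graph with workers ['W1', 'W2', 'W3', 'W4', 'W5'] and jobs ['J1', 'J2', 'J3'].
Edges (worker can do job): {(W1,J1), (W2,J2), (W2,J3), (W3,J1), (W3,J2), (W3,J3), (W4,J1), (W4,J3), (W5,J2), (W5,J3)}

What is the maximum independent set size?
Maximum independent set = 5

By König's theorem:
- Min vertex cover = Max matching = 3
- Max independent set = Total vertices - Min vertex cover
- Max independent set = 8 - 3 = 5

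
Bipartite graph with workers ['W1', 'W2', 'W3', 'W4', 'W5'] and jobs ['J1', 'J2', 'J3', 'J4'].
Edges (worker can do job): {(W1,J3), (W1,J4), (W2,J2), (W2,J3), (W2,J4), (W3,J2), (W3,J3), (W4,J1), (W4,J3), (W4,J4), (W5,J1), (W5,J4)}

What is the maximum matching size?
Maximum matching size = 4

Maximum matching: {(W2,J2), (W3,J3), (W4,J4), (W5,J1)}
Size: 4

This assigns 4 workers to 4 distinct jobs.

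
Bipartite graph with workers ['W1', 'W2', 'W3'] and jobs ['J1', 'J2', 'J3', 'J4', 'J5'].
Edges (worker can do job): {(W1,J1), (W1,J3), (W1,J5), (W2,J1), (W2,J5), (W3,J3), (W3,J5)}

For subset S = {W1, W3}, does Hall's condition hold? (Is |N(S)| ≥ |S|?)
Yes: |N(S)| = 3, |S| = 2

Subset S = {W1, W3}
Neighbors N(S) = {J1, J3, J5}

|N(S)| = 3, |S| = 2
Hall's condition: |N(S)| ≥ |S| is satisfied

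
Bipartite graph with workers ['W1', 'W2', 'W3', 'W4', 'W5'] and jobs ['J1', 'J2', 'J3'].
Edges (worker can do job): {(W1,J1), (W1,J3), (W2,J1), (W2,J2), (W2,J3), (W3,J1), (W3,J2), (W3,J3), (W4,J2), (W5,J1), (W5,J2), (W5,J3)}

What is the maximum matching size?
Maximum matching size = 3

Maximum matching: {(W3,J3), (W4,J2), (W5,J1)}
Size: 3

This assigns 3 workers to 3 distinct jobs.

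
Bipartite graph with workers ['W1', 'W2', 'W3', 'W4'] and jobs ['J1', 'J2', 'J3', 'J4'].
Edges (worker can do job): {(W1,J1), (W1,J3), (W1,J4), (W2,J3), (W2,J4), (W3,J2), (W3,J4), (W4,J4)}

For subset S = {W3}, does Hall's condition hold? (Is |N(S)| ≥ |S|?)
Yes: |N(S)| = 2, |S| = 1

Subset S = {W3}
Neighbors N(S) = {J2, J4}

|N(S)| = 2, |S| = 1
Hall's condition: |N(S)| ≥ |S| is satisfied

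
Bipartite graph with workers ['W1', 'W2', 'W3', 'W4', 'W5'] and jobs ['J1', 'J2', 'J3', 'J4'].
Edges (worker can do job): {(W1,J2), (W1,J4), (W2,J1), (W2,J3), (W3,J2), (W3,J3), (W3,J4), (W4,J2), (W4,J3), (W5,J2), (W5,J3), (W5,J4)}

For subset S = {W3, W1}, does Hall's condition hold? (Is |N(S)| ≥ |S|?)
Yes: |N(S)| = 3, |S| = 2

Subset S = {W3, W1}
Neighbors N(S) = {J2, J3, J4}

|N(S)| = 3, |S| = 2
Hall's condition: |N(S)| ≥ |S| is satisfied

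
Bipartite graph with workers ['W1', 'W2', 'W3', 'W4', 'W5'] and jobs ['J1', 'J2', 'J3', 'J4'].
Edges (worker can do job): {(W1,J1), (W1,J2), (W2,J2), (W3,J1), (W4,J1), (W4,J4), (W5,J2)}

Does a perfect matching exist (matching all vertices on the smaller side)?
No, maximum matching has size 3 < 4

Maximum matching has size 3, need 4 for perfect matching.
Unmatched workers: ['W1', 'W2']
Unmatched jobs: ['J3']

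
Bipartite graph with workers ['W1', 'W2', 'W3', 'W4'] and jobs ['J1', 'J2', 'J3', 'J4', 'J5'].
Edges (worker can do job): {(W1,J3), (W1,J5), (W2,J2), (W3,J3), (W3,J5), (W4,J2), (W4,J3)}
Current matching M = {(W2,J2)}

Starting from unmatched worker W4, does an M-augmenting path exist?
Yes: W4 → J3

An M-augmenting path alternates non-matching / matching edges, starting and ending at unmatched vertices.
Path: W4 → J3
(J3 is unmatched in M, so the path is augmenting.)
Flipping edges along this path would increase |M| from 1 to 2.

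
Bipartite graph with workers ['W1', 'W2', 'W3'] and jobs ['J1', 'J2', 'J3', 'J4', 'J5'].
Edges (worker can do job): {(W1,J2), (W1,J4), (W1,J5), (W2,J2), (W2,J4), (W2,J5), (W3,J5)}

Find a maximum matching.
Matching: {(W1,J4), (W2,J2), (W3,J5)}

Maximum matching (size 3):
  W1 → J4
  W2 → J2
  W3 → J5

Each worker is assigned to at most one job, and each job to at most one worker.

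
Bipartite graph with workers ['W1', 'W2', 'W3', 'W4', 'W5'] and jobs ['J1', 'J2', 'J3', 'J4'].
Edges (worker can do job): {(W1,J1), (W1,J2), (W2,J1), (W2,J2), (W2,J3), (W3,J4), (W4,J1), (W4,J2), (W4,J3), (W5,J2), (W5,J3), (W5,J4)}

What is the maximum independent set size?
Maximum independent set = 5

By König's theorem:
- Min vertex cover = Max matching = 4
- Max independent set = Total vertices - Min vertex cover
- Max independent set = 9 - 4 = 5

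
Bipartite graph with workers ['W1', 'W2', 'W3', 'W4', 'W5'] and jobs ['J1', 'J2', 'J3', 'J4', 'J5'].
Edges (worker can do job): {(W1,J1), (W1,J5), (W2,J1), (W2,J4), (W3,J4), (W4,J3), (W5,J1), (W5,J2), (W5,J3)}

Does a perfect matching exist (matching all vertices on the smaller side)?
Yes, perfect matching exists (size 5)

Perfect matching: {(W1,J5), (W2,J1), (W3,J4), (W4,J3), (W5,J2)}
All 5 vertices on the smaller side are matched.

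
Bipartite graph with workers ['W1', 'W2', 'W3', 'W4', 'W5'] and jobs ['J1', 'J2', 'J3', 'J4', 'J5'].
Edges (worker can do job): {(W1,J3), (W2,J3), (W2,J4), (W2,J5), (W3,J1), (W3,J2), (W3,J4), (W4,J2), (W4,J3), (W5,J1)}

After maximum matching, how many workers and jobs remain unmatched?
Unmatched: 0 workers, 0 jobs

Maximum matching size: 5
Workers: 5 total, 5 matched, 0 unmatched
Jobs: 5 total, 5 matched, 0 unmatched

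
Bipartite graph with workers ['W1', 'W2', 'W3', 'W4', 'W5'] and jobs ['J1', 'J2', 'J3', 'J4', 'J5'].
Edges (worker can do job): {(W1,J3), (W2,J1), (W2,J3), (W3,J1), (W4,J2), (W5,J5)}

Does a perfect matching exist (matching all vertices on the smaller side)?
No, maximum matching has size 4 < 5

Maximum matching has size 4, need 5 for perfect matching.
Unmatched workers: ['W2']
Unmatched jobs: ['J4']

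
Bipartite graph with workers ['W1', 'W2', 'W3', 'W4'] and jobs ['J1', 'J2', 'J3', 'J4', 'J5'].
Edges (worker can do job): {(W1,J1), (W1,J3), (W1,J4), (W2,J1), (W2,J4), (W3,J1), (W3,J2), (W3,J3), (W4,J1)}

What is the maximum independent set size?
Maximum independent set = 5

By König's theorem:
- Min vertex cover = Max matching = 4
- Max independent set = Total vertices - Min vertex cover
- Max independent set = 9 - 4 = 5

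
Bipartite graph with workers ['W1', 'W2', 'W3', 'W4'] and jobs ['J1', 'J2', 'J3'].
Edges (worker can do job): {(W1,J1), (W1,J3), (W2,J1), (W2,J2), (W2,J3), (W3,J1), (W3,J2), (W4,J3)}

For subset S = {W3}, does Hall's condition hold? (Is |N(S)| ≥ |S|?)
Yes: |N(S)| = 2, |S| = 1

Subset S = {W3}
Neighbors N(S) = {J1, J2}

|N(S)| = 2, |S| = 1
Hall's condition: |N(S)| ≥ |S| is satisfied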